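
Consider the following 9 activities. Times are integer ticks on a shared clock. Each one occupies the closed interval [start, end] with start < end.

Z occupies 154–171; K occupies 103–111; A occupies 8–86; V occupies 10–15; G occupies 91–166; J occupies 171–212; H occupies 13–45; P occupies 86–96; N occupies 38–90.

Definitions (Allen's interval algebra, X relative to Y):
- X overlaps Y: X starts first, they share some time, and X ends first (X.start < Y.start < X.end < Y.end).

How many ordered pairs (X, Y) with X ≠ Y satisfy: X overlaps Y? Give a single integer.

Checking all 72 ordered pairs for relation 'overlaps'; matching pairs in alphabetical order:
(A, N): A overlaps N ✓
(G, Z): G overlaps Z ✓
(H, N): H overlaps N ✓
(N, P): N overlaps P ✓
(P, G): P overlaps G ✓
(V, H): V overlaps H ✓
Count: 6.

6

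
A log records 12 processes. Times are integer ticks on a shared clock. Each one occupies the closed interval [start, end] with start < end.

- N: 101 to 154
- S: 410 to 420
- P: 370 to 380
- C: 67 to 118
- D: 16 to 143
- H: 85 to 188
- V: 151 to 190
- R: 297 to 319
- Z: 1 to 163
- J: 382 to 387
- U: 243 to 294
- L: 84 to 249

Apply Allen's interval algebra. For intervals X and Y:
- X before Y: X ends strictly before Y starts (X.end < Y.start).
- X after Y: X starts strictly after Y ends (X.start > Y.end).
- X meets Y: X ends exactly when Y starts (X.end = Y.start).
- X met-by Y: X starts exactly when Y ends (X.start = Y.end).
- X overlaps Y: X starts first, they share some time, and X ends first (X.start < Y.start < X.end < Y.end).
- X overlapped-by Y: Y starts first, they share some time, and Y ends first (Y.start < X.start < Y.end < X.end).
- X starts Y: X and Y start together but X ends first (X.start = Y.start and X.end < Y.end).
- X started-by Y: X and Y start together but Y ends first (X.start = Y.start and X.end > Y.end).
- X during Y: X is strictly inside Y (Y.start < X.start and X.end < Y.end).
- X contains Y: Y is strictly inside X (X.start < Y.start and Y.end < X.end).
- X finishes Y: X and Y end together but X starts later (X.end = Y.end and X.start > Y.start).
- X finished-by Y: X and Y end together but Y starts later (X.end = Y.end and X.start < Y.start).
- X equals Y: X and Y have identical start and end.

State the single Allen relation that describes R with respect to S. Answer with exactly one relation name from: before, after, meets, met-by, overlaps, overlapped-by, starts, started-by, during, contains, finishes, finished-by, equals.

R = [297, 319]; S = [410, 420].
Compare endpoints: R.start < S.start, R.start < S.end, R.end < S.start, R.end < S.end.
That pattern is 'before'.

before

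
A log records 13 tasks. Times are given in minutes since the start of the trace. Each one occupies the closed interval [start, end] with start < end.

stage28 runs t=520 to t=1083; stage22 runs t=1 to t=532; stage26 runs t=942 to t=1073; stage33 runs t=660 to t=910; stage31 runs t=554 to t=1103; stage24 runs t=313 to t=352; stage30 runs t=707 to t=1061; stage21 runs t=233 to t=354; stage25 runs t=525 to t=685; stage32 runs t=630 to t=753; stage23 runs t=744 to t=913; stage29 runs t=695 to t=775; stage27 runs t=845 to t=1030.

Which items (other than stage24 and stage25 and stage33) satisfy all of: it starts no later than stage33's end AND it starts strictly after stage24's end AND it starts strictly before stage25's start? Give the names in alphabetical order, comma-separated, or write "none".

stage28

Conditions: its start is no later than stage33's end (X.start <= t=910) AND its start is strictly after stage24's end (X.start > t=352) AND its start is strictly before stage25's start (X.start < t=525).
stage21: start t=233 <= t=910? ✓; start t=233 > t=352? ✗; start t=233 < t=525? ✓ → no.
stage22: start t=1 <= t=910? ✓; start t=1 > t=352? ✗; start t=1 < t=525? ✓ → no.
stage23: start t=744 <= t=910? ✓; start t=744 > t=352? ✓; start t=744 < t=525? ✗ → no.
stage26: start t=942 <= t=910? ✗; start t=942 > t=352? ✓; start t=942 < t=525? ✗ → no.
stage27: start t=845 <= t=910? ✓; start t=845 > t=352? ✓; start t=845 < t=525? ✗ → no.
stage28: start t=520 <= t=910? ✓; start t=520 > t=352? ✓; start t=520 < t=525? ✓ → yes.
stage29: start t=695 <= t=910? ✓; start t=695 > t=352? ✓; start t=695 < t=525? ✗ → no.
stage30: start t=707 <= t=910? ✓; start t=707 > t=352? ✓; start t=707 < t=525? ✗ → no.
stage31: start t=554 <= t=910? ✓; start t=554 > t=352? ✓; start t=554 < t=525? ✗ → no.
stage32: start t=630 <= t=910? ✓; start t=630 > t=352? ✓; start t=630 < t=525? ✗ → no.
Result: stage28.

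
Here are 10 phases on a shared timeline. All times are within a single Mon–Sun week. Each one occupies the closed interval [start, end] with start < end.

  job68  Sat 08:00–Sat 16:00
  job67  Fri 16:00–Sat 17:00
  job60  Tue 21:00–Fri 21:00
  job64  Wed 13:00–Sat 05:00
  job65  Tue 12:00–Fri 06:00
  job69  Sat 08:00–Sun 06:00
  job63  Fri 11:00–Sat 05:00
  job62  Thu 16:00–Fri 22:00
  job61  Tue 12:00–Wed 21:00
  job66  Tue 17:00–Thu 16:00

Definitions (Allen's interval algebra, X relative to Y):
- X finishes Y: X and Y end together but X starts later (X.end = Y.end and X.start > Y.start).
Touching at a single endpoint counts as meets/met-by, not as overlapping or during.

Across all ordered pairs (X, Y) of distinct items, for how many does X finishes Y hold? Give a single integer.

Checking all 90 ordered pairs for relation 'finishes'; matching pairs in alphabetical order:
(job63, job64): job63 finishes job64 ✓
Count: 1.

1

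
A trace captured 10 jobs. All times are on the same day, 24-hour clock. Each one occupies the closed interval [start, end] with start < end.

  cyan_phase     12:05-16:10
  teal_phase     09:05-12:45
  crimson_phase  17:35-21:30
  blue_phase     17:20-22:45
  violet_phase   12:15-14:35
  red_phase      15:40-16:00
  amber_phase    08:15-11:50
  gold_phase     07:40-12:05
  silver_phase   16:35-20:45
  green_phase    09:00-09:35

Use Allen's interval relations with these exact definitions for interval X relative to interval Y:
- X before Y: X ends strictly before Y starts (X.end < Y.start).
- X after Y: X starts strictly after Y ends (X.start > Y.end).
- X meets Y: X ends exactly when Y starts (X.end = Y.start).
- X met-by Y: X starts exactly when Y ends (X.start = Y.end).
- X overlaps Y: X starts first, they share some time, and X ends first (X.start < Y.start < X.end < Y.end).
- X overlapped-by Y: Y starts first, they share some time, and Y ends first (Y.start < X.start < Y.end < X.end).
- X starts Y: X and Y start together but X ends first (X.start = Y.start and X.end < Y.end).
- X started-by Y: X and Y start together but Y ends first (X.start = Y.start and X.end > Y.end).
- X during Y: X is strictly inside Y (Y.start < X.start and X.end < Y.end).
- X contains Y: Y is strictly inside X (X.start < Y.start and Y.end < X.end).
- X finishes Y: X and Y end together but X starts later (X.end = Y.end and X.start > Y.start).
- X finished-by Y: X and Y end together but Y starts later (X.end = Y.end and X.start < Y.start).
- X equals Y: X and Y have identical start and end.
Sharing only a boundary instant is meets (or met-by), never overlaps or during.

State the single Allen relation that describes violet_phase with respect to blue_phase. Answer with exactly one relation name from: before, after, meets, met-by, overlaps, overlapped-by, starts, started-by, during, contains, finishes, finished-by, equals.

violet_phase = [12:15, 14:35]; blue_phase = [17:20, 22:45].
Compare endpoints: violet_phase.start < blue_phase.start, violet_phase.start < blue_phase.end, violet_phase.end < blue_phase.start, violet_phase.end < blue_phase.end.
That pattern is 'before'.

before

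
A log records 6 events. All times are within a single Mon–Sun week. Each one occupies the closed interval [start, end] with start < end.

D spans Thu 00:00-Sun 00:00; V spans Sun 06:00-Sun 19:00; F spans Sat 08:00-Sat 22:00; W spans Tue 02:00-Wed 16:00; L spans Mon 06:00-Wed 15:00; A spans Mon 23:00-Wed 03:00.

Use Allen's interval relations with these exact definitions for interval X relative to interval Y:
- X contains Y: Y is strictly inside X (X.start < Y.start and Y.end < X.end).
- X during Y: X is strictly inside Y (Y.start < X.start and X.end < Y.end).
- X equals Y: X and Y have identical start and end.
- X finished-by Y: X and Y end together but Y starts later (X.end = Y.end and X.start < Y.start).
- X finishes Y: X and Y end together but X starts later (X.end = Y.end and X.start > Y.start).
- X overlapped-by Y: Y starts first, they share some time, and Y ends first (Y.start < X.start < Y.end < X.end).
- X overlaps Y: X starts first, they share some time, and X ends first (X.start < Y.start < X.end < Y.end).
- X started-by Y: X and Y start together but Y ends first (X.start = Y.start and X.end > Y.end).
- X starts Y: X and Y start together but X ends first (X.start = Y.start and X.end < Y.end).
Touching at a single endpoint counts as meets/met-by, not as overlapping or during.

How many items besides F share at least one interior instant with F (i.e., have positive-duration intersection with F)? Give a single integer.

1

Target F = [Sat 08:00, Sat 22:00].
A [Mon 23:00, Wed 03:00] → before → no.
D [Thu 00:00, Sun 00:00] → contains → counts.
L [Mon 06:00, Wed 15:00] → before → no.
V [Sun 06:00, Sun 19:00] → after → no.
W [Tue 02:00, Wed 16:00] → before → no.
Total: 1.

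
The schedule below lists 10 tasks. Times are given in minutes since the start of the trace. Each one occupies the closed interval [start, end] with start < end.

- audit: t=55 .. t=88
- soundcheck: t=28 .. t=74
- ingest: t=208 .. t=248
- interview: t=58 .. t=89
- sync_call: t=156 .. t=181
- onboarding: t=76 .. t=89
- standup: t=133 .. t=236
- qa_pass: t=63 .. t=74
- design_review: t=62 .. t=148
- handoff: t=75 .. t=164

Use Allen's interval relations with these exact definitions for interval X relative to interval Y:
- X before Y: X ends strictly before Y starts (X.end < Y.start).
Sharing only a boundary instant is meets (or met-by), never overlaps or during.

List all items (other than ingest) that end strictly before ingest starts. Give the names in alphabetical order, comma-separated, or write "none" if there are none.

Target ingest = [t=208, t=248].
audit [t=55, t=88] → before → yes.
design_review [t=62, t=148] → before → yes.
handoff [t=75, t=164] → before → yes.
interview [t=58, t=89] → before → yes.
onboarding [t=76, t=89] → before → yes.
qa_pass [t=63, t=74] → before → yes.
soundcheck [t=28, t=74] → before → yes.
standup [t=133, t=236] → overlaps → no.
sync_call [t=156, t=181] → before → yes.
Result: audit, design_review, handoff, interview, onboarding, qa_pass, soundcheck, sync_call.

audit, design_review, handoff, interview, onboarding, qa_pass, soundcheck, sync_call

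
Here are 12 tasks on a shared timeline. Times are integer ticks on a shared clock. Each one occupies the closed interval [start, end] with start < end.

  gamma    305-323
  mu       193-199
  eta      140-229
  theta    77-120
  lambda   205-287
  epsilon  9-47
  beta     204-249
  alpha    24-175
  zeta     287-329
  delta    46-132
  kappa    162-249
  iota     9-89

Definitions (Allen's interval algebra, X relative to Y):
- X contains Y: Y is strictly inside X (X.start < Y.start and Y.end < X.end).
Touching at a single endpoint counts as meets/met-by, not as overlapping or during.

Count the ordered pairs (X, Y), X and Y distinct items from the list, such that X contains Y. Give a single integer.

6

Checking all 132 ordered pairs for relation 'contains'; matching pairs in alphabetical order:
(alpha, delta): alpha contains delta ✓
(alpha, theta): alpha contains theta ✓
(delta, theta): delta contains theta ✓
(eta, mu): eta contains mu ✓
(kappa, mu): kappa contains mu ✓
(zeta, gamma): zeta contains gamma ✓
Count: 6.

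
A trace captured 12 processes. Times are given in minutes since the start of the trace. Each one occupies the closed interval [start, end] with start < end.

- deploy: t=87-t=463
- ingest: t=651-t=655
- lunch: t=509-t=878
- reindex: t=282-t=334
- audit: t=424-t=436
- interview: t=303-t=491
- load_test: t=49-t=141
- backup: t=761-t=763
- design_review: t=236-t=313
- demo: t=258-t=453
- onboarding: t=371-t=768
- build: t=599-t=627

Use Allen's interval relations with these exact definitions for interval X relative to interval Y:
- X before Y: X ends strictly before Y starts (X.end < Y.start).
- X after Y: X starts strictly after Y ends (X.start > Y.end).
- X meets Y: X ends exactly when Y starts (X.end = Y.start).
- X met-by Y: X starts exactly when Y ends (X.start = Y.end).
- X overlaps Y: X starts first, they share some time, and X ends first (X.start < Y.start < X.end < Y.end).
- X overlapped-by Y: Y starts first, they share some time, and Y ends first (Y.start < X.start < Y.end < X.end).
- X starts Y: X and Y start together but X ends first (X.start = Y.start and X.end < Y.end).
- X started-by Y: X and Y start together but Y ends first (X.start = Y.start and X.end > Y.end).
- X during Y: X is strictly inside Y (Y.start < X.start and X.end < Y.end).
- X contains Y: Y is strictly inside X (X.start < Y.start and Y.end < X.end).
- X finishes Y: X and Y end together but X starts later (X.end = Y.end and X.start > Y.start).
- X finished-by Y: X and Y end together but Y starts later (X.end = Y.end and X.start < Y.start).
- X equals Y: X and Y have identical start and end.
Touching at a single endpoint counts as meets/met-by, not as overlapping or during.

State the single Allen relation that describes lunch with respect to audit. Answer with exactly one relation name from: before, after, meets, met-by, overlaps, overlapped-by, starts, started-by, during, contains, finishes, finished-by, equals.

after

lunch = [t=509, t=878]; audit = [t=424, t=436].
Compare endpoints: lunch.start > audit.start, lunch.start > audit.end, lunch.end > audit.start, lunch.end > audit.end.
That pattern is 'after'.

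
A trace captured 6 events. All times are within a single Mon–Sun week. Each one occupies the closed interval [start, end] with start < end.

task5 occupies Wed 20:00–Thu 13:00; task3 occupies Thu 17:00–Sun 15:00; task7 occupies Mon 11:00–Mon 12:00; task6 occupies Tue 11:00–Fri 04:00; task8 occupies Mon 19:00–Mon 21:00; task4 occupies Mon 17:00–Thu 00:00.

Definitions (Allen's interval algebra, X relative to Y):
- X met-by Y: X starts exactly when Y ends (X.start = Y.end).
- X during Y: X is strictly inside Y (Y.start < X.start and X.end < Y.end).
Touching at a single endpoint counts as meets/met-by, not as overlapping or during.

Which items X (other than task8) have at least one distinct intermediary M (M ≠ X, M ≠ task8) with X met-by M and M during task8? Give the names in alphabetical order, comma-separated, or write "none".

Target task8 = [Mon 19:00, Mon 21:00].
Intermediaries M with M during task8: none.
Union: none.

none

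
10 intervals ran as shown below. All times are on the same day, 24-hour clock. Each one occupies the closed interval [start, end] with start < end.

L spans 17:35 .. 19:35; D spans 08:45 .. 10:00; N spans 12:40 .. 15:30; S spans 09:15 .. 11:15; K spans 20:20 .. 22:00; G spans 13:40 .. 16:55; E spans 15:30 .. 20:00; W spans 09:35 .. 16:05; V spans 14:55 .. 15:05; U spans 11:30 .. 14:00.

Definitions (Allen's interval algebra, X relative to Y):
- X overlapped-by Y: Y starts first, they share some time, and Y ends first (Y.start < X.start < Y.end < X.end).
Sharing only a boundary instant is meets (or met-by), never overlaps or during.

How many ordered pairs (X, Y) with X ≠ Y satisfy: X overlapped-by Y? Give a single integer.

Checking all 90 ordered pairs for relation 'overlapped-by'; matching pairs in alphabetical order:
(E, G): E overlapped-by G ✓
(E, W): E overlapped-by W ✓
(G, N): G overlapped-by N ✓
(G, U): G overlapped-by U ✓
(G, W): G overlapped-by W ✓
(N, U): N overlapped-by U ✓
(S, D): S overlapped-by D ✓
(W, D): W overlapped-by D ✓
(W, S): W overlapped-by S ✓
Count: 9.

9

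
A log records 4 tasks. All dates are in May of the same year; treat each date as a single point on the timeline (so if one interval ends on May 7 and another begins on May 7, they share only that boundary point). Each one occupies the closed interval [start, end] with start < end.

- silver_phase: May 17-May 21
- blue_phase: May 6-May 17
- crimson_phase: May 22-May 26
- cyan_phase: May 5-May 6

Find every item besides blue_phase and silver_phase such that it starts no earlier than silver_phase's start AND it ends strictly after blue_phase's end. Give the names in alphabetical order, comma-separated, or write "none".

Conditions: its start is no earlier than silver_phase's start (X.start >= May 17) AND its end is strictly after blue_phase's end (X.end > May 17).
crimson_phase: start May 22 >= May 17? ✓; end May 26 > May 17? ✓ → yes.
cyan_phase: start May 5 >= May 17? ✗; end May 6 > May 17? ✗ → no.
Result: crimson_phase.

crimson_phase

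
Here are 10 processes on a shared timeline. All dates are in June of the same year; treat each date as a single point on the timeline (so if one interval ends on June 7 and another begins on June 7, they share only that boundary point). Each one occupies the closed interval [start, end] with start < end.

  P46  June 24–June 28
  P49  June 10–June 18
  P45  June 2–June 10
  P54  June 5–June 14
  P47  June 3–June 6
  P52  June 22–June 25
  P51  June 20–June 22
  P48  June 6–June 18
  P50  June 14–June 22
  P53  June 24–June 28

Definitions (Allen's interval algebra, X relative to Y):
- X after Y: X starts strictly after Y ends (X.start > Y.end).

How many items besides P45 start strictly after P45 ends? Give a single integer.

5

Target P45 = [June 2, June 10].
P46 [June 24, June 28] → after → counts.
P47 [June 3, June 6] → during → no.
P48 [June 6, June 18] → overlapped-by → no.
P49 [June 10, June 18] → met-by → no.
P50 [June 14, June 22] → after → counts.
P51 [June 20, June 22] → after → counts.
P52 [June 22, June 25] → after → counts.
P53 [June 24, June 28] → after → counts.
P54 [June 5, June 14] → overlapped-by → no.
Total: 5.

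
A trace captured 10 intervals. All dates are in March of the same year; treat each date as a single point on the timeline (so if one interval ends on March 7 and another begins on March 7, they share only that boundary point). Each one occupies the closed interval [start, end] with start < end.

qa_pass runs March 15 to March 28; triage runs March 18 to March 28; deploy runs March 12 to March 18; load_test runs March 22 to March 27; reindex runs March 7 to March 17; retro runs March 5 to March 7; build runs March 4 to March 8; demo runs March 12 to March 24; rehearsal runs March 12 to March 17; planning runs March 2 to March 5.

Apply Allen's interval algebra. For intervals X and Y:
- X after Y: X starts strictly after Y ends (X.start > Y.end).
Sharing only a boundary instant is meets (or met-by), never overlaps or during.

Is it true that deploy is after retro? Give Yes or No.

deploy = [March 12, March 18], retro = [March 5, March 7].
Actual relation of deploy to retro: after.
Asked whether 'after' holds → Yes.

Yes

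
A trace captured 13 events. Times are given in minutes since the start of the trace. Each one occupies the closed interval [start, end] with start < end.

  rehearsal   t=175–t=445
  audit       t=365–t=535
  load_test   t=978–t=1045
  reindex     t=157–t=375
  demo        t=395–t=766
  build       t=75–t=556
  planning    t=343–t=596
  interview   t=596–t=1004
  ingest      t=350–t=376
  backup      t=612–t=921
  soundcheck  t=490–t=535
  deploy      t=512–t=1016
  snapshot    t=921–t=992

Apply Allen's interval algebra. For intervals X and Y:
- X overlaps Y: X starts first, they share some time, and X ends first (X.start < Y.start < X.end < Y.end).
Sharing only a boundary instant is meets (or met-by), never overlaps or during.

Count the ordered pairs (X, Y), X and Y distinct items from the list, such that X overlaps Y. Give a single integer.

22

Checking all 156 ordered pairs for relation 'overlaps'; matching pairs in alphabetical order:
(audit, demo): audit overlaps demo ✓
(audit, deploy): audit overlaps deploy ✓
(build, demo): build overlaps demo ✓
(build, deploy): build overlaps deploy ✓
(build, planning): build overlaps planning ✓
(demo, backup): demo overlaps backup ✓
(demo, deploy): demo overlaps deploy ✓
(demo, interview): demo overlaps interview ✓
(deploy, load_test): deploy overlaps load_test ✓
(ingest, audit): ingest overlaps audit ✓
(interview, load_test): interview overlaps load_test ✓
(planning, demo): planning overlaps demo ✓
(planning, deploy): planning overlaps deploy ✓
(rehearsal, audit): rehearsal overlaps audit ✓
(rehearsal, demo): rehearsal overlaps demo ✓
(rehearsal, planning): rehearsal overlaps planning ✓
(reindex, audit): reindex overlaps audit ✓
(reindex, ingest): reindex overlaps ingest ✓
(reindex, planning): reindex overlaps planning ✓
(reindex, rehearsal): reindex overlaps rehearsal ✓
(snapshot, load_test): snapshot overlaps load_test ✓
(soundcheck, deploy): soundcheck overlaps deploy ✓
Count: 22.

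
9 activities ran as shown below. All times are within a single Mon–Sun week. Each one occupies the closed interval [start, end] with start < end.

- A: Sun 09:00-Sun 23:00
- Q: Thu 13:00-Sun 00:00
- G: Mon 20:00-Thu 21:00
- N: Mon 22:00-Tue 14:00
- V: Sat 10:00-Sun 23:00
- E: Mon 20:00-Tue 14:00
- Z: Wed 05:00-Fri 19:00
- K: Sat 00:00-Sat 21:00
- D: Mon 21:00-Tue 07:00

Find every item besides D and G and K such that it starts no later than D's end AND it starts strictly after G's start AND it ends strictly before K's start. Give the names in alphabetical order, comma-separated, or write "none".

Conditions: its start is no later than D's end (X.start <= Tue 07:00) AND its start is strictly after G's start (X.start > Mon 20:00) AND its end is strictly before K's start (X.end < Sat 00:00).
A: start Sun 09:00 <= Tue 07:00? ✗; start Sun 09:00 > Mon 20:00? ✓; end Sun 23:00 < Sat 00:00? ✗ → no.
E: start Mon 20:00 <= Tue 07:00? ✓; start Mon 20:00 > Mon 20:00? ✗; end Tue 14:00 < Sat 00:00? ✓ → no.
N: start Mon 22:00 <= Tue 07:00? ✓; start Mon 22:00 > Mon 20:00? ✓; end Tue 14:00 < Sat 00:00? ✓ → yes.
Q: start Thu 13:00 <= Tue 07:00? ✗; start Thu 13:00 > Mon 20:00? ✓; end Sun 00:00 < Sat 00:00? ✗ → no.
V: start Sat 10:00 <= Tue 07:00? ✗; start Sat 10:00 > Mon 20:00? ✓; end Sun 23:00 < Sat 00:00? ✗ → no.
Z: start Wed 05:00 <= Tue 07:00? ✗; start Wed 05:00 > Mon 20:00? ✓; end Fri 19:00 < Sat 00:00? ✓ → no.
Result: N.

N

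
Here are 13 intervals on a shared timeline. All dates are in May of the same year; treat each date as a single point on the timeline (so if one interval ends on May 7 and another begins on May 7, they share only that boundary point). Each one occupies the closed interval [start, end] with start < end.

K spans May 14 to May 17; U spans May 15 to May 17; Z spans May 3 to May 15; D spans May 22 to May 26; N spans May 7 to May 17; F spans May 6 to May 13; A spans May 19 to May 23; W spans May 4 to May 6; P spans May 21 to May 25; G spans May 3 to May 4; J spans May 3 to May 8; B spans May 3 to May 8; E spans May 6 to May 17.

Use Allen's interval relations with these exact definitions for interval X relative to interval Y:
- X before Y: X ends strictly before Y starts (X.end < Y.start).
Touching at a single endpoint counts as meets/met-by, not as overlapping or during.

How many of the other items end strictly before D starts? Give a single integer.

Target D = [May 22, May 26].
A [May 19, May 23] → overlaps → no.
B [May 3, May 8] → before → counts.
E [May 6, May 17] → before → counts.
F [May 6, May 13] → before → counts.
G [May 3, May 4] → before → counts.
J [May 3, May 8] → before → counts.
K [May 14, May 17] → before → counts.
N [May 7, May 17] → before → counts.
P [May 21, May 25] → overlaps → no.
U [May 15, May 17] → before → counts.
W [May 4, May 6] → before → counts.
Z [May 3, May 15] → before → counts.
Total: 10.

10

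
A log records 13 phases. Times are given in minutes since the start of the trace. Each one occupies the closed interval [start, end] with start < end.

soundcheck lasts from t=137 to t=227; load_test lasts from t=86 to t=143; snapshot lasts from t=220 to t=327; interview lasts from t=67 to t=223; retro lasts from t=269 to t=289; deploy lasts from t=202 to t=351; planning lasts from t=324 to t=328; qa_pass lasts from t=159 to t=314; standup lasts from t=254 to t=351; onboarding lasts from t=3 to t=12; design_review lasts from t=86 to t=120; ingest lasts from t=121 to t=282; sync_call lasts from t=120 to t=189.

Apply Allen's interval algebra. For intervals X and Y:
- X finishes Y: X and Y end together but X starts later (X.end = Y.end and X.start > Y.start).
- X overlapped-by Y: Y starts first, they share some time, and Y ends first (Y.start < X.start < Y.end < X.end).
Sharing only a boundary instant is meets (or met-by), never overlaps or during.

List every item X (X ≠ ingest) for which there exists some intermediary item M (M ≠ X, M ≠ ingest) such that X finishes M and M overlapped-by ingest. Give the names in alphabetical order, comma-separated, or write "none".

Target ingest = [t=121, t=282].
Intermediaries M with M overlapped-by ingest: deploy, qa_pass, retro, snapshot, standup.
Via deploy — items with X finishes deploy: standup.
Via qa_pass — items with X finishes qa_pass: none.
Via retro — items with X finishes retro: none.
Via snapshot — items with X finishes snapshot: none.
Via standup — items with X finishes standup: none.
Union: standup.

standup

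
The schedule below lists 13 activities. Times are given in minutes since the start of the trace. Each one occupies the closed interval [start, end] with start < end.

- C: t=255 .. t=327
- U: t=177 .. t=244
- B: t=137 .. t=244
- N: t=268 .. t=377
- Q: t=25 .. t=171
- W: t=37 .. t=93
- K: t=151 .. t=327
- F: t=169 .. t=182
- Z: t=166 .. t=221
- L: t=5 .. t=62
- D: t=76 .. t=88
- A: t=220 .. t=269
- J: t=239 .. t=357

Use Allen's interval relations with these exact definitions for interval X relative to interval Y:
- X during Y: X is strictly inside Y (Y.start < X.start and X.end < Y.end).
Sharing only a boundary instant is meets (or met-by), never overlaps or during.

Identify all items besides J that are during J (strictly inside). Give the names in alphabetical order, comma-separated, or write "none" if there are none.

C

Target J = [t=239, t=357].
A [t=220, t=269] → overlaps → no.
B [t=137, t=244] → overlaps → no.
C [t=255, t=327] → during → yes.
D [t=76, t=88] → before → no.
F [t=169, t=182] → before → no.
K [t=151, t=327] → overlaps → no.
L [t=5, t=62] → before → no.
N [t=268, t=377] → overlapped-by → no.
Q [t=25, t=171] → before → no.
U [t=177, t=244] → overlaps → no.
W [t=37, t=93] → before → no.
Z [t=166, t=221] → before → no.
Result: C.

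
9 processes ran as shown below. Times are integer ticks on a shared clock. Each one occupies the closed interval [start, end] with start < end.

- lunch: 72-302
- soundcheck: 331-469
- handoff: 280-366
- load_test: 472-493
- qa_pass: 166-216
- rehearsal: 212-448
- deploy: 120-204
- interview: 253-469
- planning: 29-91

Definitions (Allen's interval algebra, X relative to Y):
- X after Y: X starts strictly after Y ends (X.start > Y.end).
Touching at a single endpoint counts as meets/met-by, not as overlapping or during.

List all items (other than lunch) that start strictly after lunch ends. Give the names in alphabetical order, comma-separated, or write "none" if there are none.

Target lunch = [72, 302].
deploy [120, 204] → during → no.
handoff [280, 366] → overlapped-by → no.
interview [253, 469] → overlapped-by → no.
load_test [472, 493] → after → yes.
planning [29, 91] → overlaps → no.
qa_pass [166, 216] → during → no.
rehearsal [212, 448] → overlapped-by → no.
soundcheck [331, 469] → after → yes.
Result: load_test, soundcheck.

load_test, soundcheck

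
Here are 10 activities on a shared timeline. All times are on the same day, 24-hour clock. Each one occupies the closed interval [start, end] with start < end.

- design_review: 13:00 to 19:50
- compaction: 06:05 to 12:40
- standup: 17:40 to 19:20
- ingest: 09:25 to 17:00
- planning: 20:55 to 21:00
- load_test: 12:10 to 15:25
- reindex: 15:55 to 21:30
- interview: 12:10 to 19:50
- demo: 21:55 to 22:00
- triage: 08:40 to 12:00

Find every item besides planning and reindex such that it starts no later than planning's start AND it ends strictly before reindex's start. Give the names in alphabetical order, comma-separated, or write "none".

compaction, load_test, triage

Conditions: its start is no later than planning's start (X.start <= 20:55) AND its end is strictly before reindex's start (X.end < 15:55).
compaction: start 06:05 <= 20:55? ✓; end 12:40 < 15:55? ✓ → yes.
demo: start 21:55 <= 20:55? ✗; end 22:00 < 15:55? ✗ → no.
design_review: start 13:00 <= 20:55? ✓; end 19:50 < 15:55? ✗ → no.
ingest: start 09:25 <= 20:55? ✓; end 17:00 < 15:55? ✗ → no.
interview: start 12:10 <= 20:55? ✓; end 19:50 < 15:55? ✗ → no.
load_test: start 12:10 <= 20:55? ✓; end 15:25 < 15:55? ✓ → yes.
standup: start 17:40 <= 20:55? ✓; end 19:20 < 15:55? ✗ → no.
triage: start 08:40 <= 20:55? ✓; end 12:00 < 15:55? ✓ → yes.
Result: compaction, load_test, triage.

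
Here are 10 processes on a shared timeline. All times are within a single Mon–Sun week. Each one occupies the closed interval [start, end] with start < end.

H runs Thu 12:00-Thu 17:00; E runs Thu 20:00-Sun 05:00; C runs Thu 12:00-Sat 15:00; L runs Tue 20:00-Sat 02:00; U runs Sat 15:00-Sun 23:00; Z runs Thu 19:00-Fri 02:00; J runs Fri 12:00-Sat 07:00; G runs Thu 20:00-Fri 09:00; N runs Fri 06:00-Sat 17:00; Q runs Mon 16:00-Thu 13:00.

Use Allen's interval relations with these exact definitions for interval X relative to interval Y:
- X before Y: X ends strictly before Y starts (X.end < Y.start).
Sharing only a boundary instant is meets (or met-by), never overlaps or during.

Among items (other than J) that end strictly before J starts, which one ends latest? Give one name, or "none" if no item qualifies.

Target J = [Fri 12:00, Sat 07:00].
C [Thu 12:00, Sat 15:00] → contains → excluded.
E [Thu 20:00, Sun 05:00] → contains → excluded.
G [Thu 20:00, Fri 09:00] → before → candidate.
H [Thu 12:00, Thu 17:00] → before → candidate.
L [Tue 20:00, Sat 02:00] → overlaps → excluded.
N [Fri 06:00, Sat 17:00] → contains → excluded.
Q [Mon 16:00, Thu 13:00] → before → candidate.
U [Sat 15:00, Sun 23:00] → after → excluded.
Z [Thu 19:00, Fri 02:00] → before → candidate.
Among candidates, latest end is Fri 09:00 → G.

G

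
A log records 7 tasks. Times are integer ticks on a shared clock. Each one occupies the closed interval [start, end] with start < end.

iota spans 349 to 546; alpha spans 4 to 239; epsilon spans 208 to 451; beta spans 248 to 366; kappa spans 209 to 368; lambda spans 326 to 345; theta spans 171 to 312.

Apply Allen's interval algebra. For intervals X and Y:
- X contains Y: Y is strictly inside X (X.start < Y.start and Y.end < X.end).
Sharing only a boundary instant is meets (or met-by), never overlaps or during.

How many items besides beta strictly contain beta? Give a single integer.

2

Target beta = [248, 366].
alpha [4, 239] → before → no.
epsilon [208, 451] → contains → counts.
iota [349, 546] → overlapped-by → no.
kappa [209, 368] → contains → counts.
lambda [326, 345] → during → no.
theta [171, 312] → overlaps → no.
Total: 2.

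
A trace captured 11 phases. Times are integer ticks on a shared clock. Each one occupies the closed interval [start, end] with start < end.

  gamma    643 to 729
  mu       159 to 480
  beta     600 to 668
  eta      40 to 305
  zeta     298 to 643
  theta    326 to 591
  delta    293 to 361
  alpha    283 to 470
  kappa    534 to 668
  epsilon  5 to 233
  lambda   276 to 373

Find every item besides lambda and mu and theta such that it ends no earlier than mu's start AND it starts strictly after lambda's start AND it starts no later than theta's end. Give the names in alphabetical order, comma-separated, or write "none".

Conditions: its end is no earlier than mu's start (X.end >= 159) AND its start is strictly after lambda's start (X.start > 276) AND its start is no later than theta's end (X.start <= 591).
alpha: end 470 >= 159? ✓; start 283 > 276? ✓; start 283 <= 591? ✓ → yes.
beta: end 668 >= 159? ✓; start 600 > 276? ✓; start 600 <= 591? ✗ → no.
delta: end 361 >= 159? ✓; start 293 > 276? ✓; start 293 <= 591? ✓ → yes.
epsilon: end 233 >= 159? ✓; start 5 > 276? ✗; start 5 <= 591? ✓ → no.
eta: end 305 >= 159? ✓; start 40 > 276? ✗; start 40 <= 591? ✓ → no.
gamma: end 729 >= 159? ✓; start 643 > 276? ✓; start 643 <= 591? ✗ → no.
kappa: end 668 >= 159? ✓; start 534 > 276? ✓; start 534 <= 591? ✓ → yes.
zeta: end 643 >= 159? ✓; start 298 > 276? ✓; start 298 <= 591? ✓ → yes.
Result: alpha, delta, kappa, zeta.

alpha, delta, kappa, zeta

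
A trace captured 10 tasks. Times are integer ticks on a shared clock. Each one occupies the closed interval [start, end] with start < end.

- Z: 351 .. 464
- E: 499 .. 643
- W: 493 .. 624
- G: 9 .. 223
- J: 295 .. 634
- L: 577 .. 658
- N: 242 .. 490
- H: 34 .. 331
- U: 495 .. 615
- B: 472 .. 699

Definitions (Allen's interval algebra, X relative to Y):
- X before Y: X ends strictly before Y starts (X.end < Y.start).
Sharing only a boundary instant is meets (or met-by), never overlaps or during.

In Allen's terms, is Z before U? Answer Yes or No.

Yes

Z = [351, 464], U = [495, 615].
Actual relation of Z to U: before.
Asked whether 'before' holds → Yes.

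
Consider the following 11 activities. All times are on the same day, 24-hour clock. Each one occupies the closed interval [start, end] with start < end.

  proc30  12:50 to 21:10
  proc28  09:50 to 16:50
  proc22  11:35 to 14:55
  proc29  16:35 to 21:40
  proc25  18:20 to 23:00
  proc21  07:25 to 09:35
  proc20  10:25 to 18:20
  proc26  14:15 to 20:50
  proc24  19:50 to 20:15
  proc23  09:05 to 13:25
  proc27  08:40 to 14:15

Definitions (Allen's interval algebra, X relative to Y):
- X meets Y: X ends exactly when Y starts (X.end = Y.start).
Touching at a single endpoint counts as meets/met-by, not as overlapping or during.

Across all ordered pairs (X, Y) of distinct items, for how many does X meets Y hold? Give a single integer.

2

Checking all 110 ordered pairs for relation 'meets'; matching pairs in alphabetical order:
(proc20, proc25): proc20 meets proc25 ✓
(proc27, proc26): proc27 meets proc26 ✓
Count: 2.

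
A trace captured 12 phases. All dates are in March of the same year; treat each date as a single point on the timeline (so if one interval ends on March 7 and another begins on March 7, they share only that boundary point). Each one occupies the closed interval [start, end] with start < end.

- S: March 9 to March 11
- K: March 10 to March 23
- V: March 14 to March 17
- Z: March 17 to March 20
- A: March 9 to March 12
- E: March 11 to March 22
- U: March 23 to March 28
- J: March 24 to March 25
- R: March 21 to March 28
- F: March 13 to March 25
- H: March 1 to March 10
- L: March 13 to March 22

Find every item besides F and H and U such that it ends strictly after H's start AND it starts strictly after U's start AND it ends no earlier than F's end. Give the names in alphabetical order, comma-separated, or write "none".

Conditions: its end is strictly after H's start (X.end > March 1) AND its start is strictly after U's start (X.start > March 23) AND its end is no earlier than F's end (X.end >= March 25).
A: end March 12 > March 1? ✓; start March 9 > March 23? ✗; end March 12 >= March 25? ✗ → no.
E: end March 22 > March 1? ✓; start March 11 > March 23? ✗; end March 22 >= March 25? ✗ → no.
J: end March 25 > March 1? ✓; start March 24 > March 23? ✓; end March 25 >= March 25? ✓ → yes.
K: end March 23 > March 1? ✓; start March 10 > March 23? ✗; end March 23 >= March 25? ✗ → no.
L: end March 22 > March 1? ✓; start March 13 > March 23? ✗; end March 22 >= March 25? ✗ → no.
R: end March 28 > March 1? ✓; start March 21 > March 23? ✗; end March 28 >= March 25? ✓ → no.
S: end March 11 > March 1? ✓; start March 9 > March 23? ✗; end March 11 >= March 25? ✗ → no.
V: end March 17 > March 1? ✓; start March 14 > March 23? ✗; end March 17 >= March 25? ✗ → no.
Z: end March 20 > March 1? ✓; start March 17 > March 23? ✗; end March 20 >= March 25? ✗ → no.
Result: J.

J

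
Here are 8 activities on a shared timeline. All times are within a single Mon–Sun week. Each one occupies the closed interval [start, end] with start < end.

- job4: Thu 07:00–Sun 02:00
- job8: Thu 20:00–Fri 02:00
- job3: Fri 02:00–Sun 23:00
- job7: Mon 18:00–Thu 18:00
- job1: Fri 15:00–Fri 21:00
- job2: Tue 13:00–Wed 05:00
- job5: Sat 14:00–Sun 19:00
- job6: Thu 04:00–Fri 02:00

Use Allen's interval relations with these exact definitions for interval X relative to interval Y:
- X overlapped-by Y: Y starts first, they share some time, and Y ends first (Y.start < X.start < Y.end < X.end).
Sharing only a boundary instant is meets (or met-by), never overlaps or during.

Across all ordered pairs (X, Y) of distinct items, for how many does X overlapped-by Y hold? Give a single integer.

Checking all 56 ordered pairs for relation 'overlapped-by'; matching pairs in alphabetical order:
(job3, job4): job3 overlapped-by job4 ✓
(job4, job6): job4 overlapped-by job6 ✓
(job4, job7): job4 overlapped-by job7 ✓
(job5, job4): job5 overlapped-by job4 ✓
(job6, job7): job6 overlapped-by job7 ✓
Count: 5.

5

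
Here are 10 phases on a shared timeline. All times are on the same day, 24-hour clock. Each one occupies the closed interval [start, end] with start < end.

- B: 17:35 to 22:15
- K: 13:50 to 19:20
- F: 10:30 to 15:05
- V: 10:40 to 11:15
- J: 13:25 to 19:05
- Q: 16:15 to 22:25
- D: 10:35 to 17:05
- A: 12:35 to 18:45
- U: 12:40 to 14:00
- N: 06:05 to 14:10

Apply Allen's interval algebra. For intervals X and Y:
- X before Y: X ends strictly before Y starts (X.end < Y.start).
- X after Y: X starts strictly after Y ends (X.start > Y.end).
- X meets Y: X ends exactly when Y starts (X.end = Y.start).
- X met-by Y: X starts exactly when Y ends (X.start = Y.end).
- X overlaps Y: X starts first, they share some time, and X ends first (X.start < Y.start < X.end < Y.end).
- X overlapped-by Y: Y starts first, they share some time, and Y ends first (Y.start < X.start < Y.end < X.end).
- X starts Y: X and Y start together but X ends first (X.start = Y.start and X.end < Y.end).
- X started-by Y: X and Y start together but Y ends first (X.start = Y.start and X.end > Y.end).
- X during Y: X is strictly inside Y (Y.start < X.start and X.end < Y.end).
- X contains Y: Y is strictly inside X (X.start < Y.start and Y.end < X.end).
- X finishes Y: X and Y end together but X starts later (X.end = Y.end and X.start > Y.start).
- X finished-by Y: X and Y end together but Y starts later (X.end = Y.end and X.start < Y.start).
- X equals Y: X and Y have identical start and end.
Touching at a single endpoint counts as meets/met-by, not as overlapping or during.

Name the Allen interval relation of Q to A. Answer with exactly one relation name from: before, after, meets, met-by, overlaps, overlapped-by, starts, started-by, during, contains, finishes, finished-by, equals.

Q = [16:15, 22:25]; A = [12:35, 18:45].
Compare endpoints: Q.start > A.start, Q.start < A.end, Q.end > A.start, Q.end > A.end.
That pattern is 'overlapped-by'.

overlapped-by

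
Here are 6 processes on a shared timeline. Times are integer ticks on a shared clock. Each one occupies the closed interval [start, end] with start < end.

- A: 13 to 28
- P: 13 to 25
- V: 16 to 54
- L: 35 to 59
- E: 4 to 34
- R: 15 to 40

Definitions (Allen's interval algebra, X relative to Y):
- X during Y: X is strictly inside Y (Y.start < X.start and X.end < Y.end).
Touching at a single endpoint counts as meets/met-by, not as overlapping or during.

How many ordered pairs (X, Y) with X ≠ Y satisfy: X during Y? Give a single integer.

2

Checking all 30 ordered pairs for relation 'during'; matching pairs in alphabetical order:
(A, E): A during E ✓
(P, E): P during E ✓
Count: 2.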